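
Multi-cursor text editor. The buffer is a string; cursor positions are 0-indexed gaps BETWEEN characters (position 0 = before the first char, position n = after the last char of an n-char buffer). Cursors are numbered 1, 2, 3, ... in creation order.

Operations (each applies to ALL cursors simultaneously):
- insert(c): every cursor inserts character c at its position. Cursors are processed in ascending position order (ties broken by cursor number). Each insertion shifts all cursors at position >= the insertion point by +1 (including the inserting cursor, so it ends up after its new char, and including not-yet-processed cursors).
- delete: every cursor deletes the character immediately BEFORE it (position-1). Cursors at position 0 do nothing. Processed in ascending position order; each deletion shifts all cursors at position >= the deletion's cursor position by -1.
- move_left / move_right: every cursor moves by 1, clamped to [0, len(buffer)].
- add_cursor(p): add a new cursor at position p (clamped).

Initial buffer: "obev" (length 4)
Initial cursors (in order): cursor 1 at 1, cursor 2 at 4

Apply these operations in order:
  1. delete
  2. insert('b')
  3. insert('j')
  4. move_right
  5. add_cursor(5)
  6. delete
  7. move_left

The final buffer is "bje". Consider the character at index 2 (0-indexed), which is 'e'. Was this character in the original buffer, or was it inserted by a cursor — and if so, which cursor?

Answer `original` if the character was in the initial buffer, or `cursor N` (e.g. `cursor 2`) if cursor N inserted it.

Answer: original

Derivation:
After op 1 (delete): buffer="be" (len 2), cursors c1@0 c2@2, authorship ..
After op 2 (insert('b')): buffer="bbeb" (len 4), cursors c1@1 c2@4, authorship 1..2
After op 3 (insert('j')): buffer="bjbebj" (len 6), cursors c1@2 c2@6, authorship 11..22
After op 4 (move_right): buffer="bjbebj" (len 6), cursors c1@3 c2@6, authorship 11..22
After op 5 (add_cursor(5)): buffer="bjbebj" (len 6), cursors c1@3 c3@5 c2@6, authorship 11..22
After op 6 (delete): buffer="bje" (len 3), cursors c1@2 c2@3 c3@3, authorship 11.
After op 7 (move_left): buffer="bje" (len 3), cursors c1@1 c2@2 c3@2, authorship 11.
Authorship (.=original, N=cursor N): 1 1 .
Index 2: author = original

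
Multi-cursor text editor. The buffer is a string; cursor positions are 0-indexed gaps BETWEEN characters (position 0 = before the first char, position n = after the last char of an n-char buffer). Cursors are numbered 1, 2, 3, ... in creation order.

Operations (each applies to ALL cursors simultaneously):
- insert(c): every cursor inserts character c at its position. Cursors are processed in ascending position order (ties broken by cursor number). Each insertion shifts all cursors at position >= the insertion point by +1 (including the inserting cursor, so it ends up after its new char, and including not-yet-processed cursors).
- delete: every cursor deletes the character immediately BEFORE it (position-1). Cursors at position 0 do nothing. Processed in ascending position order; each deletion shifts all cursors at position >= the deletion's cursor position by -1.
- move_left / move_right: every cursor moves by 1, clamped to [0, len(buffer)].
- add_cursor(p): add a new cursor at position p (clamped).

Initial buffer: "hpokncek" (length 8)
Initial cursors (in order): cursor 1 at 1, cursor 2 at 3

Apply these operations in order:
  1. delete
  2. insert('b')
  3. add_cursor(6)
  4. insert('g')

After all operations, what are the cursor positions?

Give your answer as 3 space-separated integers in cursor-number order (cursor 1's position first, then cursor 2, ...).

After op 1 (delete): buffer="pkncek" (len 6), cursors c1@0 c2@1, authorship ......
After op 2 (insert('b')): buffer="bpbkncek" (len 8), cursors c1@1 c2@3, authorship 1.2.....
After op 3 (add_cursor(6)): buffer="bpbkncek" (len 8), cursors c1@1 c2@3 c3@6, authorship 1.2.....
After op 4 (insert('g')): buffer="bgpbgkncgek" (len 11), cursors c1@2 c2@5 c3@9, authorship 11.22...3..

Answer: 2 5 9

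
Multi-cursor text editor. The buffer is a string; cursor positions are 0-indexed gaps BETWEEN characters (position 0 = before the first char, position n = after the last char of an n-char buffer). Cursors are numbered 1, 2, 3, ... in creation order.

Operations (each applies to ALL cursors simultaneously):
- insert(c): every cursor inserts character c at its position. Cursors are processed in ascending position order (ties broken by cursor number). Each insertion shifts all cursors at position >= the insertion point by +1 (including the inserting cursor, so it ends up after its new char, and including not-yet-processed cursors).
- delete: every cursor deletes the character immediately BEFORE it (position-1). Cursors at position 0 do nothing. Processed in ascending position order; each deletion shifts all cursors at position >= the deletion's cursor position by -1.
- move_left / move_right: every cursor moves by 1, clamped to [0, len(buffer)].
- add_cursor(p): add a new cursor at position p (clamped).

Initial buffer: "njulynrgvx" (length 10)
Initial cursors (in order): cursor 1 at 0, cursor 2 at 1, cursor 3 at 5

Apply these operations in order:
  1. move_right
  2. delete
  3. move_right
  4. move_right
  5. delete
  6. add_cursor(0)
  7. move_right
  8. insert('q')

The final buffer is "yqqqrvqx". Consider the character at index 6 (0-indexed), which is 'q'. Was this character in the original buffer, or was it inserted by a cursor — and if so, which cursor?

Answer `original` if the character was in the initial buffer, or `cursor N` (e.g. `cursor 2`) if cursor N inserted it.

After op 1 (move_right): buffer="njulynrgvx" (len 10), cursors c1@1 c2@2 c3@6, authorship ..........
After op 2 (delete): buffer="ulyrgvx" (len 7), cursors c1@0 c2@0 c3@3, authorship .......
After op 3 (move_right): buffer="ulyrgvx" (len 7), cursors c1@1 c2@1 c3@4, authorship .......
After op 4 (move_right): buffer="ulyrgvx" (len 7), cursors c1@2 c2@2 c3@5, authorship .......
After op 5 (delete): buffer="yrvx" (len 4), cursors c1@0 c2@0 c3@2, authorship ....
After op 6 (add_cursor(0)): buffer="yrvx" (len 4), cursors c1@0 c2@0 c4@0 c3@2, authorship ....
After op 7 (move_right): buffer="yrvx" (len 4), cursors c1@1 c2@1 c4@1 c3@3, authorship ....
After op 8 (insert('q')): buffer="yqqqrvqx" (len 8), cursors c1@4 c2@4 c4@4 c3@7, authorship .124..3.
Authorship (.=original, N=cursor N): . 1 2 4 . . 3 .
Index 6: author = 3

Answer: cursor 3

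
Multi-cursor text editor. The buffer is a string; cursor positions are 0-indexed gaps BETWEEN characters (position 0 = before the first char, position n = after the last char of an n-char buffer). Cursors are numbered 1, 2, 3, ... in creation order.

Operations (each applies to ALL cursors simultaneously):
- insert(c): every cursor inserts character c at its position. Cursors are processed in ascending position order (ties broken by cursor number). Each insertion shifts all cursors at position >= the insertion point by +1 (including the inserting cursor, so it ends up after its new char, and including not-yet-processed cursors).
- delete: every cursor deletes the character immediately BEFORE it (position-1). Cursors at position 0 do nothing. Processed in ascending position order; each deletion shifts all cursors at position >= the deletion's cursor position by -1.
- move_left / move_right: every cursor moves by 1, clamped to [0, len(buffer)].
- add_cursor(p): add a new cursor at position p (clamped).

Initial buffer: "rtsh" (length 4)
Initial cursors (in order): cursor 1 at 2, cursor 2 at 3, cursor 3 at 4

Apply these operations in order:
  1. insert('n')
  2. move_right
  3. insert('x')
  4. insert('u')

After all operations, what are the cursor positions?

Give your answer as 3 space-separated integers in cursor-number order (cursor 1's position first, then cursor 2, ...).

Answer: 6 10 13

Derivation:
After op 1 (insert('n')): buffer="rtnsnhn" (len 7), cursors c1@3 c2@5 c3@7, authorship ..1.2.3
After op 2 (move_right): buffer="rtnsnhn" (len 7), cursors c1@4 c2@6 c3@7, authorship ..1.2.3
After op 3 (insert('x')): buffer="rtnsxnhxnx" (len 10), cursors c1@5 c2@8 c3@10, authorship ..1.12.233
After op 4 (insert('u')): buffer="rtnsxunhxunxu" (len 13), cursors c1@6 c2@10 c3@13, authorship ..1.112.22333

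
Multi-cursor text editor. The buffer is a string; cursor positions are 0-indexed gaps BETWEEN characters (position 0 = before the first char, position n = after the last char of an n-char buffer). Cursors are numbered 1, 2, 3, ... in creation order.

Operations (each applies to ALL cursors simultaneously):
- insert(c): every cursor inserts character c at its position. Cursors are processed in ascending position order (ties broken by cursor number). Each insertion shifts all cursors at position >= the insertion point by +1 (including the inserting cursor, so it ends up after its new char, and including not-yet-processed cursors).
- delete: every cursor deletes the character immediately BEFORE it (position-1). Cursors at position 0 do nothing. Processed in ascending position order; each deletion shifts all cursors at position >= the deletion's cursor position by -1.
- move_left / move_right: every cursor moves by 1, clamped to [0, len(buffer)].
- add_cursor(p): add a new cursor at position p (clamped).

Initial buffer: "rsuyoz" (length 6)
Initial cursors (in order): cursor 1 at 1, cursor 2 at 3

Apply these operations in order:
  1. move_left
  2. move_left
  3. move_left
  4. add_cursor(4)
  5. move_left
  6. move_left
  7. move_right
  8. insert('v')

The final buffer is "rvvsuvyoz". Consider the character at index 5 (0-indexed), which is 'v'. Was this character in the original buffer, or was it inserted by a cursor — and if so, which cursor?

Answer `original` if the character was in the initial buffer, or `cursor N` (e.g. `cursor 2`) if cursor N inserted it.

After op 1 (move_left): buffer="rsuyoz" (len 6), cursors c1@0 c2@2, authorship ......
After op 2 (move_left): buffer="rsuyoz" (len 6), cursors c1@0 c2@1, authorship ......
After op 3 (move_left): buffer="rsuyoz" (len 6), cursors c1@0 c2@0, authorship ......
After op 4 (add_cursor(4)): buffer="rsuyoz" (len 6), cursors c1@0 c2@0 c3@4, authorship ......
After op 5 (move_left): buffer="rsuyoz" (len 6), cursors c1@0 c2@0 c3@3, authorship ......
After op 6 (move_left): buffer="rsuyoz" (len 6), cursors c1@0 c2@0 c3@2, authorship ......
After op 7 (move_right): buffer="rsuyoz" (len 6), cursors c1@1 c2@1 c3@3, authorship ......
After op 8 (insert('v')): buffer="rvvsuvyoz" (len 9), cursors c1@3 c2@3 c3@6, authorship .12..3...
Authorship (.=original, N=cursor N): . 1 2 . . 3 . . .
Index 5: author = 3

Answer: cursor 3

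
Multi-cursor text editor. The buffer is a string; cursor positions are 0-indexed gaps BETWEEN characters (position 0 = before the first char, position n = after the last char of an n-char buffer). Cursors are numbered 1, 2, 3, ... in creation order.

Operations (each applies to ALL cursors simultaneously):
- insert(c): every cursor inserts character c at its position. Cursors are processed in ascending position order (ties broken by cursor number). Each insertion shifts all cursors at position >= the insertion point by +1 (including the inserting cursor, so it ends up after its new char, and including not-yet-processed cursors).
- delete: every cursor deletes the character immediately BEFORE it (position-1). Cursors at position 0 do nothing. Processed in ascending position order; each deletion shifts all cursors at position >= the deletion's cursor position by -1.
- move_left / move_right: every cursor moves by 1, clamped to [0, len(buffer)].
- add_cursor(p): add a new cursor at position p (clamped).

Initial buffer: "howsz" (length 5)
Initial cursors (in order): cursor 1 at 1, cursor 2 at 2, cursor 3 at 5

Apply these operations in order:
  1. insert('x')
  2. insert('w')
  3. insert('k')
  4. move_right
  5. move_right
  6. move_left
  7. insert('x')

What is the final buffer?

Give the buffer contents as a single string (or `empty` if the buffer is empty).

Answer: hxwkoxxwkwxszxwxk

Derivation:
After op 1 (insert('x')): buffer="hxoxwszx" (len 8), cursors c1@2 c2@4 c3@8, authorship .1.2...3
After op 2 (insert('w')): buffer="hxwoxwwszxw" (len 11), cursors c1@3 c2@6 c3@11, authorship .11.22...33
After op 3 (insert('k')): buffer="hxwkoxwkwszxwk" (len 14), cursors c1@4 c2@8 c3@14, authorship .111.222...333
After op 4 (move_right): buffer="hxwkoxwkwszxwk" (len 14), cursors c1@5 c2@9 c3@14, authorship .111.222...333
After op 5 (move_right): buffer="hxwkoxwkwszxwk" (len 14), cursors c1@6 c2@10 c3@14, authorship .111.222...333
After op 6 (move_left): buffer="hxwkoxwkwszxwk" (len 14), cursors c1@5 c2@9 c3@13, authorship .111.222...333
After op 7 (insert('x')): buffer="hxwkoxxwkwxszxwxk" (len 17), cursors c1@6 c2@11 c3@16, authorship .111.1222.2..3333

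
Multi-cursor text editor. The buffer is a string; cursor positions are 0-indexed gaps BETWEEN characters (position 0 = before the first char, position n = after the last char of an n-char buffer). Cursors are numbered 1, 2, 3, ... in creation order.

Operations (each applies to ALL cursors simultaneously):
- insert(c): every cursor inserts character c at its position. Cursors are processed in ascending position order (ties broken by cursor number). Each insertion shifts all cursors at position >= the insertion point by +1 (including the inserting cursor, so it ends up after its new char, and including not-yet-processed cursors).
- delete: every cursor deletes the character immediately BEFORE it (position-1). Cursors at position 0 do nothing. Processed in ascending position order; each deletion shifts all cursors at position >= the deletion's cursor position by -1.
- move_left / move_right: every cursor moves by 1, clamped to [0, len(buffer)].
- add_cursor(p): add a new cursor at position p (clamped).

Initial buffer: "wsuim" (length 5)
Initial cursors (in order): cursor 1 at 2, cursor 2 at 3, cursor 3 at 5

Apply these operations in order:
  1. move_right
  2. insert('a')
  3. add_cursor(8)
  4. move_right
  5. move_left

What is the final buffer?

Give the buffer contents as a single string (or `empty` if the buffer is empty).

Answer: wsuaiama

Derivation:
After op 1 (move_right): buffer="wsuim" (len 5), cursors c1@3 c2@4 c3@5, authorship .....
After op 2 (insert('a')): buffer="wsuaiama" (len 8), cursors c1@4 c2@6 c3@8, authorship ...1.2.3
After op 3 (add_cursor(8)): buffer="wsuaiama" (len 8), cursors c1@4 c2@6 c3@8 c4@8, authorship ...1.2.3
After op 4 (move_right): buffer="wsuaiama" (len 8), cursors c1@5 c2@7 c3@8 c4@8, authorship ...1.2.3
After op 5 (move_left): buffer="wsuaiama" (len 8), cursors c1@4 c2@6 c3@7 c4@7, authorship ...1.2.3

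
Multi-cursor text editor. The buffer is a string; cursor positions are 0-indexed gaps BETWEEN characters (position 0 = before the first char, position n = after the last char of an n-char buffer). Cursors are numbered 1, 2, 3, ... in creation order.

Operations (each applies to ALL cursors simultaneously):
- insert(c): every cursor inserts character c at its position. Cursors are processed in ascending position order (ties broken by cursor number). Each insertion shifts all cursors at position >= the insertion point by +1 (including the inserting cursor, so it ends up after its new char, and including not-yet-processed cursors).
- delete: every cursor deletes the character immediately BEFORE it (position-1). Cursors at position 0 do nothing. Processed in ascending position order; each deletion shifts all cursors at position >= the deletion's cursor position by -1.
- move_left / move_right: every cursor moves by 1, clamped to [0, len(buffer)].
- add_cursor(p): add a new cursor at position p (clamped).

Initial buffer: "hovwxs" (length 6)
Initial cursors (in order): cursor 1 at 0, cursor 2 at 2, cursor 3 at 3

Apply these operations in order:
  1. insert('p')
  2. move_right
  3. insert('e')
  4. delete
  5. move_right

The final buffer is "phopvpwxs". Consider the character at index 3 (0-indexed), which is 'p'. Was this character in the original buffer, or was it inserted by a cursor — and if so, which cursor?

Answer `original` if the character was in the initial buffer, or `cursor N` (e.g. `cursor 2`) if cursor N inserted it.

Answer: cursor 2

Derivation:
After op 1 (insert('p')): buffer="phopvpwxs" (len 9), cursors c1@1 c2@4 c3@6, authorship 1..2.3...
After op 2 (move_right): buffer="phopvpwxs" (len 9), cursors c1@2 c2@5 c3@7, authorship 1..2.3...
After op 3 (insert('e')): buffer="pheopvepwexs" (len 12), cursors c1@3 c2@7 c3@10, authorship 1.1.2.23.3..
After op 4 (delete): buffer="phopvpwxs" (len 9), cursors c1@2 c2@5 c3@7, authorship 1..2.3...
After op 5 (move_right): buffer="phopvpwxs" (len 9), cursors c1@3 c2@6 c3@8, authorship 1..2.3...
Authorship (.=original, N=cursor N): 1 . . 2 . 3 . . .
Index 3: author = 2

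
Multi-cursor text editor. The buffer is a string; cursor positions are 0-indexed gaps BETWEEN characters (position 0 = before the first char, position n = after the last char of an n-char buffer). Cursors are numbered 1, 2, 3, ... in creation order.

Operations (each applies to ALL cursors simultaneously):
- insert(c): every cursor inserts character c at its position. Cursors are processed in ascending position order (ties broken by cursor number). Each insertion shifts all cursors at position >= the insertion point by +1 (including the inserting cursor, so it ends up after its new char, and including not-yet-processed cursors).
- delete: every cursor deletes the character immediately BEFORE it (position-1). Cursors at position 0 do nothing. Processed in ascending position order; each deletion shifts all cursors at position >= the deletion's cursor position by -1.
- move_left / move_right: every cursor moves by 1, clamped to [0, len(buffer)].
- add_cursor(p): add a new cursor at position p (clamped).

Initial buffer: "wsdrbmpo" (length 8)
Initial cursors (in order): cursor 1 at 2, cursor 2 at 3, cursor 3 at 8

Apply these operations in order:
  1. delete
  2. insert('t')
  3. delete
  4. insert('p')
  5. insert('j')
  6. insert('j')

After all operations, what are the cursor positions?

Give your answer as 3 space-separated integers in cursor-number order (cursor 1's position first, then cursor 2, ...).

After op 1 (delete): buffer="wrbmp" (len 5), cursors c1@1 c2@1 c3@5, authorship .....
After op 2 (insert('t')): buffer="wttrbmpt" (len 8), cursors c1@3 c2@3 c3@8, authorship .12....3
After op 3 (delete): buffer="wrbmp" (len 5), cursors c1@1 c2@1 c3@5, authorship .....
After op 4 (insert('p')): buffer="wpprbmpp" (len 8), cursors c1@3 c2@3 c3@8, authorship .12....3
After op 5 (insert('j')): buffer="wppjjrbmppj" (len 11), cursors c1@5 c2@5 c3@11, authorship .1212....33
After op 6 (insert('j')): buffer="wppjjjjrbmppjj" (len 14), cursors c1@7 c2@7 c3@14, authorship .121212....333

Answer: 7 7 14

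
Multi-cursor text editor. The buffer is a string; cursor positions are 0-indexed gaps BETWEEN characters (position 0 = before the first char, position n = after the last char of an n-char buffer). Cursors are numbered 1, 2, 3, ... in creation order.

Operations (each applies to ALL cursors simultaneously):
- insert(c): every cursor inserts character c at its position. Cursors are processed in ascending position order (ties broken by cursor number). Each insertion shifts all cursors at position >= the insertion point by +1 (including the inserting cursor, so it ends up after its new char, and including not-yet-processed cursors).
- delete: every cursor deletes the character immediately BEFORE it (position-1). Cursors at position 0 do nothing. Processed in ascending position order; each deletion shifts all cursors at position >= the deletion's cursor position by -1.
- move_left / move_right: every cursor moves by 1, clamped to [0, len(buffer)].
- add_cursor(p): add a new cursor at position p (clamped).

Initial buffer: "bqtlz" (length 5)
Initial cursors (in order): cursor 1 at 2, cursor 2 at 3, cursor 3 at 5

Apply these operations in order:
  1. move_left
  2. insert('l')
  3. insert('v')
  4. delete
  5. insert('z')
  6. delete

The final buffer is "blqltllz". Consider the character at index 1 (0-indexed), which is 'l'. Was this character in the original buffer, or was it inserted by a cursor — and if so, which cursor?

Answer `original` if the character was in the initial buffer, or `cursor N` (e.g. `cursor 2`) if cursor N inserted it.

Answer: cursor 1

Derivation:
After op 1 (move_left): buffer="bqtlz" (len 5), cursors c1@1 c2@2 c3@4, authorship .....
After op 2 (insert('l')): buffer="blqltllz" (len 8), cursors c1@2 c2@4 c3@7, authorship .1.2..3.
After op 3 (insert('v')): buffer="blvqlvtllvz" (len 11), cursors c1@3 c2@6 c3@10, authorship .11.22..33.
After op 4 (delete): buffer="blqltllz" (len 8), cursors c1@2 c2@4 c3@7, authorship .1.2..3.
After op 5 (insert('z')): buffer="blzqlztllzz" (len 11), cursors c1@3 c2@6 c3@10, authorship .11.22..33.
After op 6 (delete): buffer="blqltllz" (len 8), cursors c1@2 c2@4 c3@7, authorship .1.2..3.
Authorship (.=original, N=cursor N): . 1 . 2 . . 3 .
Index 1: author = 1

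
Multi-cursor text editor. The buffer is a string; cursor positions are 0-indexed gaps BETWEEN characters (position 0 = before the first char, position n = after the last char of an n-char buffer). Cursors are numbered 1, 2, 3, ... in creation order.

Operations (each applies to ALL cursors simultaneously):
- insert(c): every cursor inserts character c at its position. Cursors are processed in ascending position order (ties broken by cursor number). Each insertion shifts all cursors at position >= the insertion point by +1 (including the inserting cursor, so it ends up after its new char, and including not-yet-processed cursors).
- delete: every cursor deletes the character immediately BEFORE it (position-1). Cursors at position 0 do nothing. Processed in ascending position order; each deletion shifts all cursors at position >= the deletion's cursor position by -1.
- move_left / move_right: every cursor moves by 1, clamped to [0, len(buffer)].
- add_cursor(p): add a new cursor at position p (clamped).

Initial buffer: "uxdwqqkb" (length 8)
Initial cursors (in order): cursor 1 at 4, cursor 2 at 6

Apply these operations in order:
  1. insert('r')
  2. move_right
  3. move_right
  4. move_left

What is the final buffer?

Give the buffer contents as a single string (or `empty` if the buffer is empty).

Answer: uxdwrqqrkb

Derivation:
After op 1 (insert('r')): buffer="uxdwrqqrkb" (len 10), cursors c1@5 c2@8, authorship ....1..2..
After op 2 (move_right): buffer="uxdwrqqrkb" (len 10), cursors c1@6 c2@9, authorship ....1..2..
After op 3 (move_right): buffer="uxdwrqqrkb" (len 10), cursors c1@7 c2@10, authorship ....1..2..
After op 4 (move_left): buffer="uxdwrqqrkb" (len 10), cursors c1@6 c2@9, authorship ....1..2..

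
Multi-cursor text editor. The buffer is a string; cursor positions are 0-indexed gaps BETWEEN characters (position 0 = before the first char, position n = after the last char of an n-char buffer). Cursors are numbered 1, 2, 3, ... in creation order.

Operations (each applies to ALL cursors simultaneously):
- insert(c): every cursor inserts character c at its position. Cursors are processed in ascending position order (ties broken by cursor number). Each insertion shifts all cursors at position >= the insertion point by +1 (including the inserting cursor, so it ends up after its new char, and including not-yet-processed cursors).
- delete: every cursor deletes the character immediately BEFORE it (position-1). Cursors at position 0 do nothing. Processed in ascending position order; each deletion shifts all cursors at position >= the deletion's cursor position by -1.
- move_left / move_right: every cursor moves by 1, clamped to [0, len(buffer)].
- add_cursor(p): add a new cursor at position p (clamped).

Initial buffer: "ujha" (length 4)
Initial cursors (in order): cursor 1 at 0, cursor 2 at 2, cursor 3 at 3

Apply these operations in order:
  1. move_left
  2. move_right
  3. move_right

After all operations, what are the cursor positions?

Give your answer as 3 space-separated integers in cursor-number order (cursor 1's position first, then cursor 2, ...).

Answer: 2 3 4

Derivation:
After op 1 (move_left): buffer="ujha" (len 4), cursors c1@0 c2@1 c3@2, authorship ....
After op 2 (move_right): buffer="ujha" (len 4), cursors c1@1 c2@2 c3@3, authorship ....
After op 3 (move_right): buffer="ujha" (len 4), cursors c1@2 c2@3 c3@4, authorship ....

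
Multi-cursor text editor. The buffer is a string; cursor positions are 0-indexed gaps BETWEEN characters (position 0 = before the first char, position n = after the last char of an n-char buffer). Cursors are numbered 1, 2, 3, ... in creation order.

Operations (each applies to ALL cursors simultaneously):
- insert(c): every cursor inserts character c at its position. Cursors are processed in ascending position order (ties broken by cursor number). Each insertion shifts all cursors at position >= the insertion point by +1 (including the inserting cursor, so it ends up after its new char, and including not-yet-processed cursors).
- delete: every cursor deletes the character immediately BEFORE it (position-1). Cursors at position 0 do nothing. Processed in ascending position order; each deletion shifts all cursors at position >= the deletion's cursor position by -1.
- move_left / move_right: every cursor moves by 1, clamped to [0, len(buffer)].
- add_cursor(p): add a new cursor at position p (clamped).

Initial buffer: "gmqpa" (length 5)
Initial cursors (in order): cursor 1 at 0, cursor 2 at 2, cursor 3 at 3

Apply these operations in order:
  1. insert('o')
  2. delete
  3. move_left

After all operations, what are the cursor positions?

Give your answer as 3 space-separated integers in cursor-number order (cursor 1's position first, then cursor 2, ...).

Answer: 0 1 2

Derivation:
After op 1 (insert('o')): buffer="ogmoqopa" (len 8), cursors c1@1 c2@4 c3@6, authorship 1..2.3..
After op 2 (delete): buffer="gmqpa" (len 5), cursors c1@0 c2@2 c3@3, authorship .....
After op 3 (move_left): buffer="gmqpa" (len 5), cursors c1@0 c2@1 c3@2, authorship .....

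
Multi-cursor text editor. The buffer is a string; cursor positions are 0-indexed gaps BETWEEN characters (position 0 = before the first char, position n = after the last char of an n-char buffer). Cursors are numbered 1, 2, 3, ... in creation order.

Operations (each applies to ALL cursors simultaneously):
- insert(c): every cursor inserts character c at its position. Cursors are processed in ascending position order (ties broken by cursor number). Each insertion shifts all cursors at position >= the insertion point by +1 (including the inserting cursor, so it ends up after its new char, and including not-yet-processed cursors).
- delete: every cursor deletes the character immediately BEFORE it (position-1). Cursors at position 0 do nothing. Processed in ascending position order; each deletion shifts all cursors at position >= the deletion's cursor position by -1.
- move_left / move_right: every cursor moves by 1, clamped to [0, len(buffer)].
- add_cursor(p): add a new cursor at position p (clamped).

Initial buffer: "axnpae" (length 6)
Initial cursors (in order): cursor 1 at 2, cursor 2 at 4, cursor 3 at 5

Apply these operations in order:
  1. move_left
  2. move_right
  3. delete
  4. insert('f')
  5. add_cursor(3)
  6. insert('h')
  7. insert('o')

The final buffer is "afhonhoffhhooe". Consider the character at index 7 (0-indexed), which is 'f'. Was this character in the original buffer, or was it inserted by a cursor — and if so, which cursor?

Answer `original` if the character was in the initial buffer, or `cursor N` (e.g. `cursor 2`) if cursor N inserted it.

After op 1 (move_left): buffer="axnpae" (len 6), cursors c1@1 c2@3 c3@4, authorship ......
After op 2 (move_right): buffer="axnpae" (len 6), cursors c1@2 c2@4 c3@5, authorship ......
After op 3 (delete): buffer="ane" (len 3), cursors c1@1 c2@2 c3@2, authorship ...
After op 4 (insert('f')): buffer="afnffe" (len 6), cursors c1@2 c2@5 c3@5, authorship .1.23.
After op 5 (add_cursor(3)): buffer="afnffe" (len 6), cursors c1@2 c4@3 c2@5 c3@5, authorship .1.23.
After op 6 (insert('h')): buffer="afhnhffhhe" (len 10), cursors c1@3 c4@5 c2@9 c3@9, authorship .11.42323.
After op 7 (insert('o')): buffer="afhonhoffhhooe" (len 14), cursors c1@4 c4@7 c2@13 c3@13, authorship .111.44232323.
Authorship (.=original, N=cursor N): . 1 1 1 . 4 4 2 3 2 3 2 3 .
Index 7: author = 2

Answer: cursor 2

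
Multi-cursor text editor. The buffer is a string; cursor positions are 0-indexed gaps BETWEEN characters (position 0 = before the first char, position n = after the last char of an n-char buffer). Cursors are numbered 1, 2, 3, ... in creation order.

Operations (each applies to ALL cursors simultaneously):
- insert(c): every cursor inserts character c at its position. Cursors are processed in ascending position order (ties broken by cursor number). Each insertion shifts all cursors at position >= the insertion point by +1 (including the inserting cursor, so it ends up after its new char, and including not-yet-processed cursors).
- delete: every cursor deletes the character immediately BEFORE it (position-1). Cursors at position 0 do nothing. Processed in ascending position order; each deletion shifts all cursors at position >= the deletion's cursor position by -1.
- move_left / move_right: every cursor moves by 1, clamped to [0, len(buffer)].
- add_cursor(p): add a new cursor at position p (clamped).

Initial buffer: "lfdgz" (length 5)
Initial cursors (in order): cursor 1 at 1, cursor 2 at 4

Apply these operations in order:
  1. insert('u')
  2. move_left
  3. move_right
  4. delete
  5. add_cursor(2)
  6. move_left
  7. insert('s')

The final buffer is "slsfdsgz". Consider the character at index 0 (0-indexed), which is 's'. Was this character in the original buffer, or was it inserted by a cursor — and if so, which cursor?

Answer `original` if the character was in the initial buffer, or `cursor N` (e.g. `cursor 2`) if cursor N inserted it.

Answer: cursor 1

Derivation:
After op 1 (insert('u')): buffer="lufdguz" (len 7), cursors c1@2 c2@6, authorship .1...2.
After op 2 (move_left): buffer="lufdguz" (len 7), cursors c1@1 c2@5, authorship .1...2.
After op 3 (move_right): buffer="lufdguz" (len 7), cursors c1@2 c2@6, authorship .1...2.
After op 4 (delete): buffer="lfdgz" (len 5), cursors c1@1 c2@4, authorship .....
After op 5 (add_cursor(2)): buffer="lfdgz" (len 5), cursors c1@1 c3@2 c2@4, authorship .....
After op 6 (move_left): buffer="lfdgz" (len 5), cursors c1@0 c3@1 c2@3, authorship .....
After op 7 (insert('s')): buffer="slsfdsgz" (len 8), cursors c1@1 c3@3 c2@6, authorship 1.3..2..
Authorship (.=original, N=cursor N): 1 . 3 . . 2 . .
Index 0: author = 1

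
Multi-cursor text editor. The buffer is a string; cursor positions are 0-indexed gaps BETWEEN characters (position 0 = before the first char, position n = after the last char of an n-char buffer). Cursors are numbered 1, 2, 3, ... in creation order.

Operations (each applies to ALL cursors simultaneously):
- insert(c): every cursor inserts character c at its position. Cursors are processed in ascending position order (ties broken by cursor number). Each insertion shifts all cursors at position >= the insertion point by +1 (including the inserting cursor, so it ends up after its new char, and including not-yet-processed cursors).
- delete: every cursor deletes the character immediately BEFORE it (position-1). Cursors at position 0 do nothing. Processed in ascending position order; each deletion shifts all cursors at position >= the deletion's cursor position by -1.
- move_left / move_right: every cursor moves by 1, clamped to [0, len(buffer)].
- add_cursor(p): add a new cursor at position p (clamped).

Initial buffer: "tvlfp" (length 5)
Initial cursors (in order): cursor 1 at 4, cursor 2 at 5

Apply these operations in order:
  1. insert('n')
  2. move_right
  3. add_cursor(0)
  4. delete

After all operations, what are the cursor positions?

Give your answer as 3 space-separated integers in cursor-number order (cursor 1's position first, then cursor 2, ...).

Answer: 5 5 0

Derivation:
After op 1 (insert('n')): buffer="tvlfnpn" (len 7), cursors c1@5 c2@7, authorship ....1.2
After op 2 (move_right): buffer="tvlfnpn" (len 7), cursors c1@6 c2@7, authorship ....1.2
After op 3 (add_cursor(0)): buffer="tvlfnpn" (len 7), cursors c3@0 c1@6 c2@7, authorship ....1.2
After op 4 (delete): buffer="tvlfn" (len 5), cursors c3@0 c1@5 c2@5, authorship ....1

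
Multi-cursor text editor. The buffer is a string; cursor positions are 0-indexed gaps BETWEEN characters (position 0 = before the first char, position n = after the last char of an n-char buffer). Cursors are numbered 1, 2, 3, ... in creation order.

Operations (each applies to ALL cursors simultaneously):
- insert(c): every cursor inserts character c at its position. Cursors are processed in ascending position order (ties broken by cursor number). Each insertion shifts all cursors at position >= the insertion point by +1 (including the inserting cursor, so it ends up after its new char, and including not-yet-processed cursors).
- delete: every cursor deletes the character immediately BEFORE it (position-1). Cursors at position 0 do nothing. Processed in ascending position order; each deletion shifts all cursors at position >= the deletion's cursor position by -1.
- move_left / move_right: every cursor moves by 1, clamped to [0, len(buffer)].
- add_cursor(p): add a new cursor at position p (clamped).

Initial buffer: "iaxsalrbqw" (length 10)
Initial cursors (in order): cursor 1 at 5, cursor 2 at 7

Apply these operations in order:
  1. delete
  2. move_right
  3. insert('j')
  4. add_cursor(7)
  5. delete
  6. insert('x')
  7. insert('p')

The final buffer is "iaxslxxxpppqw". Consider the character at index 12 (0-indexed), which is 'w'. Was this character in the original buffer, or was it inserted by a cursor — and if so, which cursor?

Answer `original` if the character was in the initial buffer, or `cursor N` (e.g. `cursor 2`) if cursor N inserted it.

After op 1 (delete): buffer="iaxslbqw" (len 8), cursors c1@4 c2@5, authorship ........
After op 2 (move_right): buffer="iaxslbqw" (len 8), cursors c1@5 c2@6, authorship ........
After op 3 (insert('j')): buffer="iaxsljbjqw" (len 10), cursors c1@6 c2@8, authorship .....1.2..
After op 4 (add_cursor(7)): buffer="iaxsljbjqw" (len 10), cursors c1@6 c3@7 c2@8, authorship .....1.2..
After op 5 (delete): buffer="iaxslqw" (len 7), cursors c1@5 c2@5 c3@5, authorship .......
After op 6 (insert('x')): buffer="iaxslxxxqw" (len 10), cursors c1@8 c2@8 c3@8, authorship .....123..
After op 7 (insert('p')): buffer="iaxslxxxpppqw" (len 13), cursors c1@11 c2@11 c3@11, authorship .....123123..
Authorship (.=original, N=cursor N): . . . . . 1 2 3 1 2 3 . .
Index 12: author = original

Answer: original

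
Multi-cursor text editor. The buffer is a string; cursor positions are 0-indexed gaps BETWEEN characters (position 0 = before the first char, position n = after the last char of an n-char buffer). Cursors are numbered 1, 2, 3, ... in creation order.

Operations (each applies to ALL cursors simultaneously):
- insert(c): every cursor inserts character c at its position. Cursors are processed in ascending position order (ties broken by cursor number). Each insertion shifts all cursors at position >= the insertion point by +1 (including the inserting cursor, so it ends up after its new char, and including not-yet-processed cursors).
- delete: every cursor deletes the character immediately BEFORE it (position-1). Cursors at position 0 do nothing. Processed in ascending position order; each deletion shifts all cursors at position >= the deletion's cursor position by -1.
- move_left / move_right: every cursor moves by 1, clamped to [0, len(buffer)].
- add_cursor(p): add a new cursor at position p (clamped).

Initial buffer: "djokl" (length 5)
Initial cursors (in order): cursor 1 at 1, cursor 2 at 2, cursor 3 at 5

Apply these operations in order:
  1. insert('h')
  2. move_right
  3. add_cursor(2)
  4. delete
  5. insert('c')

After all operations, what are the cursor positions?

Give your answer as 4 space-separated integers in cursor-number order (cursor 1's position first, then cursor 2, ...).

Answer: 3 5 8 3

Derivation:
After op 1 (insert('h')): buffer="dhjhoklh" (len 8), cursors c1@2 c2@4 c3@8, authorship .1.2...3
After op 2 (move_right): buffer="dhjhoklh" (len 8), cursors c1@3 c2@5 c3@8, authorship .1.2...3
After op 3 (add_cursor(2)): buffer="dhjhoklh" (len 8), cursors c4@2 c1@3 c2@5 c3@8, authorship .1.2...3
After op 4 (delete): buffer="dhkl" (len 4), cursors c1@1 c4@1 c2@2 c3@4, authorship .2..
After op 5 (insert('c')): buffer="dcchcklc" (len 8), cursors c1@3 c4@3 c2@5 c3@8, authorship .1422..3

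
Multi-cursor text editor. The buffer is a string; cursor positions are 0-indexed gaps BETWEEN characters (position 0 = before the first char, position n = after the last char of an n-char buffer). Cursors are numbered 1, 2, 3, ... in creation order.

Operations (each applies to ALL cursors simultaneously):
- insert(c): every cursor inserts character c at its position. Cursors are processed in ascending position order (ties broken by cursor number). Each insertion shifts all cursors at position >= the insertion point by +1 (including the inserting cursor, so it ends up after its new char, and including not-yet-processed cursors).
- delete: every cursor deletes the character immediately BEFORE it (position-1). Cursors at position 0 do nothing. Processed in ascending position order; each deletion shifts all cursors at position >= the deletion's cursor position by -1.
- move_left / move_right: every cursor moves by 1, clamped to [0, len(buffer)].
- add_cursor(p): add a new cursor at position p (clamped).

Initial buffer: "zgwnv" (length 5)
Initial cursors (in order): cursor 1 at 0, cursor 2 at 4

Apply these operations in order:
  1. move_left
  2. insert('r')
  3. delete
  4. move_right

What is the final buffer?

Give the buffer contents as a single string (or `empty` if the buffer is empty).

After op 1 (move_left): buffer="zgwnv" (len 5), cursors c1@0 c2@3, authorship .....
After op 2 (insert('r')): buffer="rzgwrnv" (len 7), cursors c1@1 c2@5, authorship 1...2..
After op 3 (delete): buffer="zgwnv" (len 5), cursors c1@0 c2@3, authorship .....
After op 4 (move_right): buffer="zgwnv" (len 5), cursors c1@1 c2@4, authorship .....

Answer: zgwnv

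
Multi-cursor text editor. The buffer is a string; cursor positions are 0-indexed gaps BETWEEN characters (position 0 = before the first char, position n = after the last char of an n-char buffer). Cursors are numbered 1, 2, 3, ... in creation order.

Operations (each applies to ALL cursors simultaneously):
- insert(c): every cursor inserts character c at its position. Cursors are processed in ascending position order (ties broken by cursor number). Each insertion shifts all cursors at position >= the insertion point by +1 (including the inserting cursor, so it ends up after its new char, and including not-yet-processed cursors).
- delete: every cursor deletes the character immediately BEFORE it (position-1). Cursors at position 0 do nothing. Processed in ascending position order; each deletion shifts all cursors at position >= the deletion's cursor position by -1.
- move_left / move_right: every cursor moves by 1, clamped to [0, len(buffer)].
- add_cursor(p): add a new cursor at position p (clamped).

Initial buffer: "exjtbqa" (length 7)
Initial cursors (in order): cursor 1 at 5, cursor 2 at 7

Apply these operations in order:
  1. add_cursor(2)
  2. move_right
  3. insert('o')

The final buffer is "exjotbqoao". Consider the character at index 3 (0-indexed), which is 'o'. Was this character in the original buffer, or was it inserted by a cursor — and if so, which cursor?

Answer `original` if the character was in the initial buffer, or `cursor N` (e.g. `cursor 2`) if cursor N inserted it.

Answer: cursor 3

Derivation:
After op 1 (add_cursor(2)): buffer="exjtbqa" (len 7), cursors c3@2 c1@5 c2@7, authorship .......
After op 2 (move_right): buffer="exjtbqa" (len 7), cursors c3@3 c1@6 c2@7, authorship .......
After op 3 (insert('o')): buffer="exjotbqoao" (len 10), cursors c3@4 c1@8 c2@10, authorship ...3...1.2
Authorship (.=original, N=cursor N): . . . 3 . . . 1 . 2
Index 3: author = 3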